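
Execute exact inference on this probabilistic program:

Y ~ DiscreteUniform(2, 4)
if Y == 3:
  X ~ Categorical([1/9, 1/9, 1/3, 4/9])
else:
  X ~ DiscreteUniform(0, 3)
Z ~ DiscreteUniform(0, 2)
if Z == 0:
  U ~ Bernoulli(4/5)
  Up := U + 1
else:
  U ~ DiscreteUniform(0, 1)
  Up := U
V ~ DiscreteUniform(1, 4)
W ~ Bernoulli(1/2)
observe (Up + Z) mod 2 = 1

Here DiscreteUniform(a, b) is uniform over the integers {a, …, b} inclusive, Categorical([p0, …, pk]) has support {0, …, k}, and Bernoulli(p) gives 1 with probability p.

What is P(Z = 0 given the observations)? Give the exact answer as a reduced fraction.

P(Z = 0 | obs) = 1/6

Enumerate traces; 288 have nonzero weight after conditioning:
  (Y=2, X=0, Z=0, U=0, V=1, W=0) weight 1/1440
  (Y=2, X=0, Z=0, U=0, V=1, W=1) weight 1/1440
  (Y=2, X=0, Z=0, U=0, V=2, W=0) weight 1/1440
  (Y=2, X=0, Z=0, U=0, V=2, W=1) weight 1/1440
  (Y=2, X=0, Z=0, U=0, V=3, W=0) weight 1/1440
  (Y=2, X=0, Z=0, U=0, V=3, W=1) weight 1/1440
  (Y=2, X=0, Z=0, U=0, V=4, W=0) weight 1/1440
  (Y=2, X=0, Z=0, U=0, V=4, W=1) weight 1/1440
  (Y=2, X=0, Z=1, U=0, V=1, W=0) weight 1/576
  (Y=2, X=0, Z=2, U=1, V=1, W=0) weight 1/576
  … 278 more
Group by Z:
  weight(Z=0) = 1/15
  weight(Z=1) = 1/6
  weight(Z=2) = 1/6
Total weight = 1/15 + 1/6 + 1/6 = 2/5
P(Z=0 | obs) = 1/15 / 2/5 = 1/6
P(Z=1 | obs) = 1/6 / 2/5 = 5/12
P(Z=2 | obs) = 1/6 / 2/5 = 5/12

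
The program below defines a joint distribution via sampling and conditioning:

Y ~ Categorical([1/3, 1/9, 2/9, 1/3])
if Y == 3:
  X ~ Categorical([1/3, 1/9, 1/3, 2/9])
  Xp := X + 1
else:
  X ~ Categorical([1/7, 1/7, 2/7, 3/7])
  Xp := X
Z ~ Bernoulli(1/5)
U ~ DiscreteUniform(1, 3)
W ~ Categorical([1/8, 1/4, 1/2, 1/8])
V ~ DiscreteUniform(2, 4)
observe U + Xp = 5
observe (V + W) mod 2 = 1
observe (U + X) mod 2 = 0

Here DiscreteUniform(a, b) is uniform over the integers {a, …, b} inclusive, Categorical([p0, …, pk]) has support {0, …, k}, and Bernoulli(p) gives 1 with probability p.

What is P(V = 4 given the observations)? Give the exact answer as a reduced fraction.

P(V = 4 | obs) = 3/11

Enumerate traces; 36 have nonzero weight after conditioning:
  (Y=3, X=1, Z=0, U=3, W=0, V=3) weight 1/2430
  (Y=3, X=1, Z=0, U=3, W=1, V=2) weight 1/1215
  (Y=3, X=1, Z=0, U=3, W=1, V=4) weight 1/1215
  (Y=3, X=1, Z=0, U=3, W=2, V=3) weight 2/1215
  (Y=3, X=1, Z=0, U=3, W=3, V=2) weight 1/2430
  (Y=3, X=1, Z=0, U=3, W=3, V=4) weight 1/2430
  (Y=3, X=1, Z=1, U=3, W=0, V=3) weight 1/9720
  (Y=3, X=1, Z=1, U=3, W=1, V=2) weight 1/4860
  … 28 more
Group by V:
  weight(V=2) = 1/108
  weight(V=3) = 5/324
  weight(V=4) = 1/108
Total weight = 1/108 + 5/324 + 1/108 = 11/324
P(V=2 | obs) = 1/108 / 11/324 = 3/11
P(V=3 | obs) = 5/324 / 11/324 = 5/11
P(V=4 | obs) = 1/108 / 11/324 = 3/11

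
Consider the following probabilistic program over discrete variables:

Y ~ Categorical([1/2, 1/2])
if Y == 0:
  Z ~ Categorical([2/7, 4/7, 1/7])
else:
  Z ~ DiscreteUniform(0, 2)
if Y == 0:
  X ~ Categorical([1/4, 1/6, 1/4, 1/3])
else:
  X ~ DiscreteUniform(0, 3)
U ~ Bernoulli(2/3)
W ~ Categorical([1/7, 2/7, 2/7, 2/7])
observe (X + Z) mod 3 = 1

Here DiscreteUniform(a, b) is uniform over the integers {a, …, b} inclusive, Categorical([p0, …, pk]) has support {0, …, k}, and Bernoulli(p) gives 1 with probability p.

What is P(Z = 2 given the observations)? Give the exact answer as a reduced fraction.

P(Z = 2 | obs) = 10/63

Enumerate traces; 64 have nonzero weight after conditioning:
  (Y=0, Z=0, X=1, U=0, W=0) weight 1/882
  (Y=0, Z=0, X=1, U=0, W=1) weight 1/441
  (Y=0, Z=0, X=1, U=0, W=2) weight 1/441
  (Y=0, Z=0, X=1, U=0, W=3) weight 1/441
  (Y=0, Z=0, X=1, U=1, W=0) weight 1/441
  (Y=0, Z=0, X=1, U=1, W=1) weight 2/441
  (Y=0, Z=0, X=1, U=1, W=2) weight 2/441
  (Y=0, Z=0, X=1, U=1, W=3) weight 2/441
  (Y=0, Z=1, X=0, U=0, W=0) weight 1/294
  (Y=0, Z=2, X=2, U=0, W=0) weight 1/1176
  … 54 more
Group by Z:
  weight(Z=0) = 11/168
  weight(Z=1) = 1/4
  weight(Z=2) = 5/84
Total weight = 11/168 + 1/4 + 5/84 = 3/8
P(Z=0 | obs) = 11/168 / 3/8 = 11/63
P(Z=1 | obs) = 1/4 / 3/8 = 2/3
P(Z=2 | obs) = 5/84 / 3/8 = 10/63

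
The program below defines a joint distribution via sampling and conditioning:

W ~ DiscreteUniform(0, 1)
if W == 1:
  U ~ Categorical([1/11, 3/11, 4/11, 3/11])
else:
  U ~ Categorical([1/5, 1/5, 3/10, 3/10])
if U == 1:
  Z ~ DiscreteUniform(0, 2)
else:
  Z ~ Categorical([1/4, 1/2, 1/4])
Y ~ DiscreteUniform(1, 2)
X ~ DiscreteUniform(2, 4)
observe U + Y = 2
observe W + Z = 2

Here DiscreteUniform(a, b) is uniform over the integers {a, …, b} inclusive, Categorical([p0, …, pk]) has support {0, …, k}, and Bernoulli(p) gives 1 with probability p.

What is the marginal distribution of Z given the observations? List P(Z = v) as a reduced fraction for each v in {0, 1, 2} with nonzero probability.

Enumerate traces; 12 have nonzero weight after conditioning:
  (W=0, U=0, Z=2, Y=2, X=2) weight 1/240
  (W=0, U=0, Z=2, Y=2, X=3) weight 1/240
  (W=0, U=0, Z=2, Y=2, X=4) weight 1/240
  (W=0, U=1, Z=2, Y=1, X=2) weight 1/180
  (W=0, U=1, Z=2, Y=1, X=3) weight 1/180
  (W=0, U=1, Z=2, Y=1, X=4) weight 1/180
  (W=1, U=0, Z=1, Y=2, X=2) weight 1/264
  (W=1, U=0, Z=1, Y=2, X=3) weight 1/264
  … 4 more
Group by Z:
  weight(Z=1) = 3/88
  weight(Z=2) = 7/240
Total weight = 3/88 + 7/240 = 167/2640
P(Z=1 | obs) = 3/88 / 167/2640 = 90/167
P(Z=2 | obs) = 7/240 / 167/2640 = 77/167

P(Z=1) = 90/167, P(Z=2) = 77/167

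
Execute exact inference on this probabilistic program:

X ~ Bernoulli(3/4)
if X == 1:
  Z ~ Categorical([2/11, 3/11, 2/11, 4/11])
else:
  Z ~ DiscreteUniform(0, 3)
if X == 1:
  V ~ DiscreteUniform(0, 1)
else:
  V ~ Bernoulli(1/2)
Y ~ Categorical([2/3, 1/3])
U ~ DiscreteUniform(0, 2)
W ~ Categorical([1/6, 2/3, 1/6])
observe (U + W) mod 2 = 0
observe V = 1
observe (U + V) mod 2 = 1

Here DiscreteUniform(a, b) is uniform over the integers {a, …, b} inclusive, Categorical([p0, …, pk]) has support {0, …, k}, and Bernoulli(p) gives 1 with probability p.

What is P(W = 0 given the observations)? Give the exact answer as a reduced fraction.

Enumerate traces; 64 have nonzero weight after conditioning:
  (X=0, Z=0, V=1, Y=0, U=0, W=0) weight 1/864
  (X=0, Z=0, V=1, Y=0, U=0, W=2) weight 1/864
  (X=0, Z=0, V=1, Y=0, U=2, W=0) weight 1/864
  (X=0, Z=0, V=1, Y=0, U=2, W=2) weight 1/864
  (X=0, Z=0, V=1, Y=1, U=0, W=0) weight 1/1728
  (X=0, Z=0, V=1, Y=1, U=0, W=2) weight 1/1728
  (X=0, Z=0, V=1, Y=1, U=2, W=0) weight 1/1728
  (X=0, Z=0, V=1, Y=1, U=2, W=2) weight 1/1728
  … 56 more
Group by W:
  weight(W=0) = 1/18
  weight(W=2) = 1/18
Total weight = 1/18 + 1/18 = 1/9
P(W=0 | obs) = 1/18 / 1/9 = 1/2
P(W=2 | obs) = 1/18 / 1/9 = 1/2

P(W = 0 | obs) = 1/2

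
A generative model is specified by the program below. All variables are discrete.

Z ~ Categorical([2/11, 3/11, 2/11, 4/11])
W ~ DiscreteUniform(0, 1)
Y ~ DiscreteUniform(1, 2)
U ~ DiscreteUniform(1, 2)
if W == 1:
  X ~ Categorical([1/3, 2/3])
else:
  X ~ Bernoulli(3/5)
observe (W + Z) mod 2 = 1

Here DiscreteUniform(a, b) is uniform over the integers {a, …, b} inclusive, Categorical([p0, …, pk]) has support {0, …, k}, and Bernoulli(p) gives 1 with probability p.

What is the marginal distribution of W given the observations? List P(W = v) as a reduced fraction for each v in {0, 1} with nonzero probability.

Enumerate traces; 32 have nonzero weight after conditioning:
  (Z=0, W=1, Y=1, U=1, X=0) weight 1/132
  (Z=0, W=1, Y=1, U=1, X=1) weight 1/66
  (Z=0, W=1, Y=1, U=2, X=0) weight 1/132
  (Z=0, W=1, Y=1, U=2, X=1) weight 1/66
  (Z=0, W=1, Y=2, U=1, X=0) weight 1/132
  (Z=0, W=1, Y=2, U=1, X=1) weight 1/66
  (Z=0, W=1, Y=2, U=2, X=0) weight 1/132
  (Z=0, W=1, Y=2, U=2, X=1) weight 1/66
  (Z=1, W=0, Y=1, U=1, X=0) weight 3/220
  … 23 more
Group by W:
  weight(W=0) = 7/22
  weight(W=1) = 2/11
Total weight = 7/22 + 2/11 = 1/2
P(W=0 | obs) = 7/22 / 1/2 = 7/11
P(W=1 | obs) = 2/11 / 1/2 = 4/11

P(W=0) = 7/11, P(W=1) = 4/11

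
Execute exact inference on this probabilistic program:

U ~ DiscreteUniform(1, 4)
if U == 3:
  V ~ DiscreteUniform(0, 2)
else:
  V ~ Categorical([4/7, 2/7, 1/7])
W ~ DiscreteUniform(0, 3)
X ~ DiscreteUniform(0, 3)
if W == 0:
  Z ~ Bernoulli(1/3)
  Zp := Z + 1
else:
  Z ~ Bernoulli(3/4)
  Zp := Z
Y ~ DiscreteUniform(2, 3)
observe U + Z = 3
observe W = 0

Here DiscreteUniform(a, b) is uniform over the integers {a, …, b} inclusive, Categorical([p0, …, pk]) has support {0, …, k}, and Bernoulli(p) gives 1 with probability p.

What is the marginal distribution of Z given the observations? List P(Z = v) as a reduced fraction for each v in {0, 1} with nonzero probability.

Enumerate traces; 48 have nonzero weight after conditioning:
  (U=2, V=0, W=0, X=0, Z=1, Y=2) weight 1/672
  (U=2, V=0, W=0, X=0, Z=1, Y=3) weight 1/672
  (U=2, V=0, W=0, X=1, Z=1, Y=2) weight 1/672
  (U=2, V=0, W=0, X=1, Z=1, Y=3) weight 1/672
  (U=2, V=0, W=0, X=2, Z=1, Y=2) weight 1/672
  (U=2, V=0, W=0, X=2, Z=1, Y=3) weight 1/672
  (U=2, V=0, W=0, X=3, Z=1, Y=2) weight 1/672
  (U=2, V=0, W=0, X=3, Z=1, Y=3) weight 1/672
  (U=3, V=0, W=0, X=0, Z=0, Y=2) weight 1/576
  … 39 more
Group by Z:
  weight(Z=0) = 1/24
  weight(Z=1) = 1/48
Total weight = 1/24 + 1/48 = 1/16
P(Z=0 | obs) = 1/24 / 1/16 = 2/3
P(Z=1 | obs) = 1/48 / 1/16 = 1/3

P(Z=0) = 2/3, P(Z=1) = 1/3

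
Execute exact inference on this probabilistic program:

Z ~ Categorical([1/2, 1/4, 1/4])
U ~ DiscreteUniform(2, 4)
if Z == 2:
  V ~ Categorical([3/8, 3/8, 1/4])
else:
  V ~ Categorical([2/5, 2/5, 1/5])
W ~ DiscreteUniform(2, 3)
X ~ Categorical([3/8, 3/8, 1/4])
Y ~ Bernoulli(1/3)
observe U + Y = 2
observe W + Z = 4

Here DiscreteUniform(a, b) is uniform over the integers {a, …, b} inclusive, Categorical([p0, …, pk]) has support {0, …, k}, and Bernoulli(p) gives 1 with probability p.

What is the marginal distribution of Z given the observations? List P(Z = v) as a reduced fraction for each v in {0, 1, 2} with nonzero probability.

P(Z=1) = 1/2, P(Z=2) = 1/2

Enumerate traces; 18 have nonzero weight after conditioning:
  (Z=1, U=2, V=0, W=3, X=0, Y=0) weight 1/240
  (Z=1, U=2, V=0, W=3, X=1, Y=0) weight 1/240
  (Z=1, U=2, V=0, W=3, X=2, Y=0) weight 1/360
  (Z=1, U=2, V=1, W=3, X=0, Y=0) weight 1/240
  (Z=1, U=2, V=1, W=3, X=1, Y=0) weight 1/240
  (Z=1, U=2, V=1, W=3, X=2, Y=0) weight 1/360
  (Z=1, U=2, V=2, W=3, X=0, Y=0) weight 1/480
  (Z=1, U=2, V=2, W=3, X=1, Y=0) weight 1/480
  (Z=2, U=2, V=0, W=2, X=0, Y=0) weight 1/256
  … 9 more
Group by Z:
  weight(Z=1) = 1/36
  weight(Z=2) = 1/36
Total weight = 1/36 + 1/36 = 1/18
P(Z=1 | obs) = 1/36 / 1/18 = 1/2
P(Z=2 | obs) = 1/36 / 1/18 = 1/2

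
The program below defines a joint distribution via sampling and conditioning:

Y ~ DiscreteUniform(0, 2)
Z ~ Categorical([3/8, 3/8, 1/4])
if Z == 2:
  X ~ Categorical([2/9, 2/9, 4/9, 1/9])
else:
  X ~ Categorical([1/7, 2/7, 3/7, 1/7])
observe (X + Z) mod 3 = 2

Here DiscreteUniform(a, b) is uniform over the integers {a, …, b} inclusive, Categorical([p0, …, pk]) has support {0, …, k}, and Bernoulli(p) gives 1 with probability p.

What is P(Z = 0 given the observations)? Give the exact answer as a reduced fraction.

P(Z = 0 | obs) = 27/59

Enumerate traces; 12 have nonzero weight after conditioning:
  (Y=0, Z=0, X=2) weight 3/56
  (Y=0, Z=1, X=1) weight 1/28
  (Y=0, Z=2, X=0) weight 1/54
  (Y=0, Z=2, X=3) weight 1/108
  (Y=1, Z=0, X=2) weight 3/56
  (Y=1, Z=1, X=1) weight 1/28
  (Y=1, Z=2, X=0) weight 1/54
  (Y=1, Z=2, X=3) weight 1/108
  … 4 more
Group by Z:
  weight(Z=0) = 9/56
  weight(Z=1) = 3/28
  weight(Z=2) = 1/12
Total weight = 9/56 + 3/28 + 1/12 = 59/168
P(Z=0 | obs) = 9/56 / 59/168 = 27/59
P(Z=1 | obs) = 3/28 / 59/168 = 18/59
P(Z=2 | obs) = 1/12 / 59/168 = 14/59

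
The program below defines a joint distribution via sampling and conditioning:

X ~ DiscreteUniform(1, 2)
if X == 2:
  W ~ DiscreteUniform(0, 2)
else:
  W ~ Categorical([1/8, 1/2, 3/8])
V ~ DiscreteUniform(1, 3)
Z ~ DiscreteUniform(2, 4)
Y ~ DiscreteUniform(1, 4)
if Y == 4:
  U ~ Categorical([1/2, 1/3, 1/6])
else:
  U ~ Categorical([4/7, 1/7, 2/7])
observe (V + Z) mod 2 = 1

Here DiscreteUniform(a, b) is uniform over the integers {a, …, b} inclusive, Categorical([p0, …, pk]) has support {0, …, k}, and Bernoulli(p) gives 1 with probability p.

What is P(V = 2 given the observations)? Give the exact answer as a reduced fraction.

Enumerate traces; 360 have nonzero weight after conditioning:
  (X=1, W=0, V=1, Z=2, Y=1, U=0) weight 1/1008
  (X=1, W=0, V=1, Z=2, Y=1, U=1) weight 1/4032
  (X=1, W=0, V=1, Z=2, Y=1, U=2) weight 1/2016
  (X=1, W=0, V=1, Z=2, Y=2, U=0) weight 1/1008
  (X=1, W=0, V=1, Z=2, Y=2, U=1) weight 1/4032
  (X=1, W=0, V=1, Z=2, Y=2, U=2) weight 1/2016
  (X=1, W=0, V=1, Z=2, Y=3, U=0) weight 1/1008
  (X=1, W=0, V=1, Z=2, Y=3, U=1) weight 1/4032
  (X=1, W=0, V=2, Z=3, Y=1, U=0) weight 1/1008
  (X=1, W=0, V=3, Z=2, Y=1, U=0) weight 1/1008
  … 350 more
Group by V:
  weight(V=1) = 2/9
  weight(V=2) = 1/9
  weight(V=3) = 2/9
Total weight = 2/9 + 1/9 + 2/9 = 5/9
P(V=1 | obs) = 2/9 / 5/9 = 2/5
P(V=2 | obs) = 1/9 / 5/9 = 1/5
P(V=3 | obs) = 2/9 / 5/9 = 2/5

P(V = 2 | obs) = 1/5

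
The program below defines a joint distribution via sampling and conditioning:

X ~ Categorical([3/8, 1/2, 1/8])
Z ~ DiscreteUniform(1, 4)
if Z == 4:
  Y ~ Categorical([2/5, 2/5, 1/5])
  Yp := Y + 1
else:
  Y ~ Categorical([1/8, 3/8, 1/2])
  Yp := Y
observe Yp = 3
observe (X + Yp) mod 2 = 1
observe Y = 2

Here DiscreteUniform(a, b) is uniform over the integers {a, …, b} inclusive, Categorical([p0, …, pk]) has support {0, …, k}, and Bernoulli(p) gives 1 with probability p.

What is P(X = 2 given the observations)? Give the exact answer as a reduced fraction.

Enumerate traces; 2 have nonzero weight after conditioning:
  (X=0, Z=4, Y=2) weight 3/160
  (X=2, Z=4, Y=2) weight 1/160
Group by X:
  weight(X=0) = 3/160
  weight(X=2) = 1/160
Total weight = 3/160 + 1/160 = 1/40
P(X=0 | obs) = 3/160 / 1/40 = 3/4
P(X=2 | obs) = 1/160 / 1/40 = 1/4

P(X = 2 | obs) = 1/4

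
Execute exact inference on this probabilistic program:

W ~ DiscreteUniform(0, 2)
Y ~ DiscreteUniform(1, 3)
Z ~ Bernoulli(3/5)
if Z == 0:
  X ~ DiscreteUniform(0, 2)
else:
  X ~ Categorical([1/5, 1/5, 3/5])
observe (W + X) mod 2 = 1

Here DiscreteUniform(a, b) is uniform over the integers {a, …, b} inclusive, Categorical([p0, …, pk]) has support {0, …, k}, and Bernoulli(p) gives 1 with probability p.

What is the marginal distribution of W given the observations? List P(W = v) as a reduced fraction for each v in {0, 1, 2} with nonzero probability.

Enumerate traces; 24 have nonzero weight after conditioning:
  (W=0, Y=1, Z=0, X=1) weight 2/135
  (W=0, Y=1, Z=1, X=1) weight 1/75
  (W=0, Y=2, Z=0, X=1) weight 2/135
  (W=0, Y=2, Z=1, X=1) weight 1/75
  (W=0, Y=3, Z=0, X=1) weight 2/135
  (W=0, Y=3, Z=1, X=1) weight 1/75
  (W=1, Y=1, Z=0, X=0) weight 2/135
  (W=1, Y=1, Z=0, X=2) weight 2/135
  (W=2, Y=1, Z=0, X=1) weight 2/135
  … 15 more
Group by W:
  weight(W=0) = 19/225
  weight(W=1) = 56/225
  weight(W=2) = 19/225
Total weight = 19/225 + 56/225 + 19/225 = 94/225
P(W=0 | obs) = 19/225 / 94/225 = 19/94
P(W=1 | obs) = 56/225 / 94/225 = 28/47
P(W=2 | obs) = 19/225 / 94/225 = 19/94

P(W=0) = 19/94, P(W=1) = 28/47, P(W=2) = 19/94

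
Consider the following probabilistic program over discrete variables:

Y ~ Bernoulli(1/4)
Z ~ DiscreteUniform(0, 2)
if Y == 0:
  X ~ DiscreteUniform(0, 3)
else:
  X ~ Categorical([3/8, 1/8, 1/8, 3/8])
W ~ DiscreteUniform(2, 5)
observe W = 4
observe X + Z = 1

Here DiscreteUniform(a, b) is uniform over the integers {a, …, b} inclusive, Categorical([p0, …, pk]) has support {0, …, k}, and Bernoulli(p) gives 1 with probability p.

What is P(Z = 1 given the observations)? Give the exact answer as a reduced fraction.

Enumerate traces; 4 have nonzero weight after conditioning:
  (Y=0, Z=0, X=1, W=4) weight 1/64
  (Y=0, Z=1, X=0, W=4) weight 1/64
  (Y=1, Z=0, X=1, W=4) weight 1/384
  (Y=1, Z=1, X=0, W=4) weight 1/128
Group by Z:
  weight(Z=0) = 7/384
  weight(Z=1) = 3/128
Total weight = 7/384 + 3/128 = 1/24
P(Z=0 | obs) = 7/384 / 1/24 = 7/16
P(Z=1 | obs) = 3/128 / 1/24 = 9/16

P(Z = 1 | obs) = 9/16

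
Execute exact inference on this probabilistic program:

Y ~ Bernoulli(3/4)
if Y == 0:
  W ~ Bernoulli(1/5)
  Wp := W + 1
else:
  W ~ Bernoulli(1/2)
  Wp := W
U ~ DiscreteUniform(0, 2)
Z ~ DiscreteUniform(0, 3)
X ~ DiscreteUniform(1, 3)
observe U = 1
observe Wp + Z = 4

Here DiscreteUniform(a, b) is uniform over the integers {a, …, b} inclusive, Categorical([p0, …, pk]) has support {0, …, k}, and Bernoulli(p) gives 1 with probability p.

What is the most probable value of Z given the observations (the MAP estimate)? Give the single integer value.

argmax_v P(Z = v | obs) = 3

Enumerate traces; 9 have nonzero weight after conditioning:
  (Y=0, W=0, U=1, Z=3, X=1) weight 1/180
  (Y=0, W=0, U=1, Z=3, X=2) weight 1/180
  (Y=0, W=0, U=1, Z=3, X=3) weight 1/180
  (Y=0, W=1, U=1, Z=2, X=1) weight 1/720
  (Y=0, W=1, U=1, Z=2, X=2) weight 1/720
  (Y=0, W=1, U=1, Z=2, X=3) weight 1/720
  (Y=1, W=1, U=1, Z=3, X=1) weight 1/96
  (Y=1, W=1, U=1, Z=3, X=2) weight 1/96
  … 1 more
Group by Z:
  weight(Z=2) = 1/240
  weight(Z=3) = 23/480
Total weight = 1/240 + 23/480 = 5/96
P(Z=2 | obs) = 1/240 / 5/96 = 2/25
P(Z=3 | obs) = 23/480 / 5/96 = 23/25
argmax = 3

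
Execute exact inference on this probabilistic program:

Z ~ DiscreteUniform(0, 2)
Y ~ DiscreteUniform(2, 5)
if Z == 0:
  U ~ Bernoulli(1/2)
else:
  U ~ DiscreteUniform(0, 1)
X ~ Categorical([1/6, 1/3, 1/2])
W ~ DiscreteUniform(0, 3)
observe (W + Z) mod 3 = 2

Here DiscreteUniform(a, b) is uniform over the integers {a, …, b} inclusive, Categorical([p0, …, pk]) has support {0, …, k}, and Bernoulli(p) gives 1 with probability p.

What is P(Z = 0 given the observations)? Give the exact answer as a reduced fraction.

Enumerate traces; 96 have nonzero weight after conditioning:
  (Z=0, Y=2, U=0, X=0, W=2) weight 1/576
  (Z=0, Y=2, U=0, X=1, W=2) weight 1/288
  (Z=0, Y=2, U=0, X=2, W=2) weight 1/192
  (Z=0, Y=2, U=1, X=0, W=2) weight 1/576
  (Z=0, Y=2, U=1, X=1, W=2) weight 1/288
  (Z=0, Y=2, U=1, X=2, W=2) weight 1/192
  (Z=0, Y=3, U=0, X=0, W=2) weight 1/576
  (Z=0, Y=3, U=0, X=1, W=2) weight 1/288
  (Z=1, Y=2, U=0, X=0, W=1) weight 1/576
  (Z=2, Y=2, U=0, X=0, W=0) weight 1/576
  … 86 more
Group by Z:
  weight(Z=0) = 1/12
  weight(Z=1) = 1/12
  weight(Z=2) = 1/6
Total weight = 1/12 + 1/12 + 1/6 = 1/3
P(Z=0 | obs) = 1/12 / 1/3 = 1/4
P(Z=1 | obs) = 1/12 / 1/3 = 1/4
P(Z=2 | obs) = 1/6 / 1/3 = 1/2

P(Z = 0 | obs) = 1/4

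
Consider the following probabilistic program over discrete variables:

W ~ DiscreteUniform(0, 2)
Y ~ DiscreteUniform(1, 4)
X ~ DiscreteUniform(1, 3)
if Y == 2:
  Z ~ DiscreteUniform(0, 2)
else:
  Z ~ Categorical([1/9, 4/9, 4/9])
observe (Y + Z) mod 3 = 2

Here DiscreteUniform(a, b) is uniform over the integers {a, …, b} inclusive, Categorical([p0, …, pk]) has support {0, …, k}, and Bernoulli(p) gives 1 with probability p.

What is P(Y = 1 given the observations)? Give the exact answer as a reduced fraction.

Enumerate traces; 36 have nonzero weight after conditioning:
  (W=0, Y=1, X=1, Z=1) weight 1/81
  (W=0, Y=1, X=2, Z=1) weight 1/81
  (W=0, Y=1, X=3, Z=1) weight 1/81
  (W=0, Y=2, X=1, Z=0) weight 1/108
  (W=0, Y=2, X=2, Z=0) weight 1/108
  (W=0, Y=2, X=3, Z=0) weight 1/108
  (W=0, Y=3, X=1, Z=2) weight 1/81
  (W=0, Y=3, X=2, Z=2) weight 1/81
  (W=0, Y=4, X=1, Z=1) weight 1/81
  … 27 more
Group by Y:
  weight(Y=1) = 1/9
  weight(Y=2) = 1/12
  weight(Y=3) = 1/9
  weight(Y=4) = 1/9
Total weight = 1/9 + 1/12 + 1/9 + 1/9 = 5/12
P(Y=1 | obs) = 1/9 / 5/12 = 4/15
P(Y=2 | obs) = 1/12 / 5/12 = 1/5
P(Y=3 | obs) = 1/9 / 5/12 = 4/15
P(Y=4 | obs) = 1/9 / 5/12 = 4/15

P(Y = 1 | obs) = 4/15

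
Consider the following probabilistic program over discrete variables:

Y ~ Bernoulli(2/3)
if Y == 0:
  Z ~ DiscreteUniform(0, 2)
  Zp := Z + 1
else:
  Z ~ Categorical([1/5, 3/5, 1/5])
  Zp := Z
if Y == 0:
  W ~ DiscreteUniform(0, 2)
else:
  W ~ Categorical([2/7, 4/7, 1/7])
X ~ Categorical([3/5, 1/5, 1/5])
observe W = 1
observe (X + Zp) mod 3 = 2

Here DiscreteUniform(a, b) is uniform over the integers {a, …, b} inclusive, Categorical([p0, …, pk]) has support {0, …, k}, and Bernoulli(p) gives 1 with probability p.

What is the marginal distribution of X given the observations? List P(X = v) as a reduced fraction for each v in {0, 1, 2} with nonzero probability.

P(X=0) = 321/679, P(X=1) = 251/679, P(X=2) = 107/679

Enumerate traces; 6 have nonzero weight after conditioning:
  (Y=0, Z=0, W=1, X=1) weight 1/135
  (Y=0, Z=1, W=1, X=0) weight 1/45
  (Y=0, Z=2, W=1, X=2) weight 1/135
  (Y=1, Z=0, W=1, X=2) weight 8/525
  (Y=1, Z=1, W=1, X=1) weight 8/175
  (Y=1, Z=2, W=1, X=0) weight 8/175
Group by X:
  weight(X=0) = 107/1575
  weight(X=1) = 251/4725
  weight(X=2) = 107/4725
Total weight = 107/1575 + 251/4725 + 107/4725 = 97/675
P(X=0 | obs) = 107/1575 / 97/675 = 321/679
P(X=1 | obs) = 251/4725 / 97/675 = 251/679
P(X=2 | obs) = 107/4725 / 97/675 = 107/679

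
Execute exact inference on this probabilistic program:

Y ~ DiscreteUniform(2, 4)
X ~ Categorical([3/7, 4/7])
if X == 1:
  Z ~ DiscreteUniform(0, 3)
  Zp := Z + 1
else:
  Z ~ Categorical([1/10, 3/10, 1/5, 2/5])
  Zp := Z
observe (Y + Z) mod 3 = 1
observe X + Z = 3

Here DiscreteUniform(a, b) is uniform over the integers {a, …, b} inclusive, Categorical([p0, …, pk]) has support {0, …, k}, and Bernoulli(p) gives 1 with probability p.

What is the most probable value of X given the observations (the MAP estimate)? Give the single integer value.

argmax_v P(X = v | obs) = 0

Enumerate traces; 2 have nonzero weight after conditioning:
  (Y=2, X=1, Z=2) weight 1/21
  (Y=4, X=0, Z=3) weight 2/35
Group by X:
  weight(X=0) = 2/35
  weight(X=1) = 1/21
Total weight = 2/35 + 1/21 = 11/105
P(X=0 | obs) = 2/35 / 11/105 = 6/11
P(X=1 | obs) = 1/21 / 11/105 = 5/11
argmax = 0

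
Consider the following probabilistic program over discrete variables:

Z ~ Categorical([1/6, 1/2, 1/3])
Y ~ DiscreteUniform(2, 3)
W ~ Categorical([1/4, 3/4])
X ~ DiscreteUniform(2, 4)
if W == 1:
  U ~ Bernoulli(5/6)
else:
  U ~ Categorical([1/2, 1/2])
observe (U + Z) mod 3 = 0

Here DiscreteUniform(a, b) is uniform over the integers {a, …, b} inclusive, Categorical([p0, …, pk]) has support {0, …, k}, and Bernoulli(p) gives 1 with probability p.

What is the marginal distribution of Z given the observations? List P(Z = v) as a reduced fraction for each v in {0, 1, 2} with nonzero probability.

P(Z=0) = 1/7, P(Z=2) = 6/7

Enumerate traces; 24 have nonzero weight after conditioning:
  (Z=0, Y=2, W=0, X=2, U=0) weight 1/288
  (Z=0, Y=2, W=0, X=3, U=0) weight 1/288
  (Z=0, Y=2, W=0, X=4, U=0) weight 1/288
  (Z=0, Y=2, W=1, X=2, U=0) weight 1/288
  (Z=0, Y=2, W=1, X=3, U=0) weight 1/288
  (Z=0, Y=2, W=1, X=4, U=0) weight 1/288
  (Z=0, Y=3, W=0, X=2, U=0) weight 1/288
  (Z=0, Y=3, W=0, X=3, U=0) weight 1/288
  (Z=2, Y=2, W=0, X=2, U=1) weight 1/144
  … 15 more
Group by Z:
  weight(Z=0) = 1/24
  weight(Z=2) = 1/4
Total weight = 1/24 + 1/4 = 7/24
P(Z=0 | obs) = 1/24 / 7/24 = 1/7
P(Z=2 | obs) = 1/4 / 7/24 = 6/7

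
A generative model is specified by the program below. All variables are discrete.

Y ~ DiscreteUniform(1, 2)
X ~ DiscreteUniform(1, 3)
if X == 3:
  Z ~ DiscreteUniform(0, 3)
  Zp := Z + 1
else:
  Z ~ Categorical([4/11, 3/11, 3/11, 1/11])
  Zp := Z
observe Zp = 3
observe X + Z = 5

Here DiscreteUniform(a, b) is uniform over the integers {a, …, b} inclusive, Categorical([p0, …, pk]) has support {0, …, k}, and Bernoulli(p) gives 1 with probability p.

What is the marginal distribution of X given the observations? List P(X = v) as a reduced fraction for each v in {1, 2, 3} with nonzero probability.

Enumerate traces; 4 have nonzero weight after conditioning:
  (Y=1, X=2, Z=3) weight 1/66
  (Y=1, X=3, Z=2) weight 1/24
  (Y=2, X=2, Z=3) weight 1/66
  (Y=2, X=3, Z=2) weight 1/24
Group by X:
  weight(X=2) = 1/33
  weight(X=3) = 1/12
Total weight = 1/33 + 1/12 = 5/44
P(X=2 | obs) = 1/33 / 5/44 = 4/15
P(X=3 | obs) = 1/12 / 5/44 = 11/15

P(X=2) = 4/15, P(X=3) = 11/15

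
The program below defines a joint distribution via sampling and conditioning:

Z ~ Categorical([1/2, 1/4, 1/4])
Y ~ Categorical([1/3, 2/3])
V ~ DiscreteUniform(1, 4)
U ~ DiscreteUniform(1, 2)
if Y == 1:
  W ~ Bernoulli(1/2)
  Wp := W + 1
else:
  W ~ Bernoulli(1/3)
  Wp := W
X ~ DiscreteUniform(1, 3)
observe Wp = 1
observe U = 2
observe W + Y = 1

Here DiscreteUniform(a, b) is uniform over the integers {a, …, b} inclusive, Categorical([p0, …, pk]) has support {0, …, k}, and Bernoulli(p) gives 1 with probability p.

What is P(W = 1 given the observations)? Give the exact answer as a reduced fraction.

Enumerate traces; 72 have nonzero weight after conditioning:
  (Z=0, Y=0, V=1, U=2, W=1, X=1) weight 1/432
  (Z=0, Y=0, V=1, U=2, W=1, X=2) weight 1/432
  (Z=0, Y=0, V=1, U=2, W=1, X=3) weight 1/432
  (Z=0, Y=0, V=2, U=2, W=1, X=1) weight 1/432
  (Z=0, Y=0, V=2, U=2, W=1, X=2) weight 1/432
  (Z=0, Y=0, V=2, U=2, W=1, X=3) weight 1/432
  (Z=0, Y=0, V=3, U=2, W=1, X=1) weight 1/432
  (Z=0, Y=0, V=3, U=2, W=1, X=2) weight 1/432
  (Z=0, Y=1, V=1, U=2, W=0, X=1) weight 1/144
  … 63 more
Group by W:
  weight(W=0) = 1/6
  weight(W=1) = 1/18
Total weight = 1/6 + 1/18 = 2/9
P(W=0 | obs) = 1/6 / 2/9 = 3/4
P(W=1 | obs) = 1/18 / 2/9 = 1/4

P(W = 1 | obs) = 1/4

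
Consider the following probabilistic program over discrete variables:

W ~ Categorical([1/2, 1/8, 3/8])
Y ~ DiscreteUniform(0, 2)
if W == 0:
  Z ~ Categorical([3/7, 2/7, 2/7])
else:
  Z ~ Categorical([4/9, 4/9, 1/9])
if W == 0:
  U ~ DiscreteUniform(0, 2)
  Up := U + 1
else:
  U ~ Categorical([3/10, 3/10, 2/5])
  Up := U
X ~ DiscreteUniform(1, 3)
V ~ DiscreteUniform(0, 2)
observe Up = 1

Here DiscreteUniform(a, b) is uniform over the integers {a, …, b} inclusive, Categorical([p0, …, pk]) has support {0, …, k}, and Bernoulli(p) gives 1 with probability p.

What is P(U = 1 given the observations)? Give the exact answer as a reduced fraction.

Enumerate traces; 243 have nonzero weight after conditioning:
  (W=0, Y=0, Z=0, U=0, X=1, V=0) weight 1/378
  (W=0, Y=0, Z=0, U=0, X=1, V=1) weight 1/378
  (W=0, Y=0, Z=0, U=0, X=1, V=2) weight 1/378
  (W=0, Y=0, Z=0, U=0, X=2, V=0) weight 1/378
  (W=0, Y=0, Z=0, U=0, X=2, V=1) weight 1/378
  (W=0, Y=0, Z=0, U=0, X=2, V=2) weight 1/378
  (W=0, Y=0, Z=0, U=0, X=3, V=0) weight 1/378
  (W=0, Y=0, Z=0, U=0, X=3, V=1) weight 1/378
  (W=1, Y=0, Z=0, U=1, X=1, V=0) weight 1/1620
  … 234 more
Group by U:
  weight(U=0) = 1/6
  weight(U=1) = 3/20
Total weight = 1/6 + 3/20 = 19/60
P(U=0 | obs) = 1/6 / 19/60 = 10/19
P(U=1 | obs) = 3/20 / 19/60 = 9/19

P(U = 1 | obs) = 9/19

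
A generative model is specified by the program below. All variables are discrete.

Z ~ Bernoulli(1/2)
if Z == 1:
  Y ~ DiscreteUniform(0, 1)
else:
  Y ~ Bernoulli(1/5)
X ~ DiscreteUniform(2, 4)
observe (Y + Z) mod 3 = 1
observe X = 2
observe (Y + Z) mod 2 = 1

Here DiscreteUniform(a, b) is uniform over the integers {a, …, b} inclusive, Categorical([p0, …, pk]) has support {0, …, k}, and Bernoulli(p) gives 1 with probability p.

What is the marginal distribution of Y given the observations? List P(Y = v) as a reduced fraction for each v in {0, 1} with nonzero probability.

P(Y=0) = 5/7, P(Y=1) = 2/7

Enumerate traces; 2 have nonzero weight after conditioning:
  (Z=0, Y=1, X=2) weight 1/30
  (Z=1, Y=0, X=2) weight 1/12
Group by Y:
  weight(Y=0) = 1/12
  weight(Y=1) = 1/30
Total weight = 1/12 + 1/30 = 7/60
P(Y=0 | obs) = 1/12 / 7/60 = 5/7
P(Y=1 | obs) = 1/30 / 7/60 = 2/7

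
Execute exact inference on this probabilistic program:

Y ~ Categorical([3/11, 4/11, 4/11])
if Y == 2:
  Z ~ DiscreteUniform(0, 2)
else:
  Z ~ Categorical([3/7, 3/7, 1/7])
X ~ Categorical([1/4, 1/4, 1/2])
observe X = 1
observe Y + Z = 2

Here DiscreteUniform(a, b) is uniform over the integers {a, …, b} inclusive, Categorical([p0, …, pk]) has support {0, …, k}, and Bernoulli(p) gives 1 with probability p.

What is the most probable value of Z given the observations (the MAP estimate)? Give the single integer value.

Enumerate traces; 3 have nonzero weight after conditioning:
  (Y=0, Z=2, X=1) weight 3/308
  (Y=1, Z=1, X=1) weight 3/77
  (Y=2, Z=0, X=1) weight 1/33
Group by Z:
  weight(Z=0) = 1/33
  weight(Z=1) = 3/77
  weight(Z=2) = 3/308
Total weight = 1/33 + 3/77 + 3/308 = 73/924
P(Z=0 | obs) = 1/33 / 73/924 = 28/73
P(Z=1 | obs) = 3/77 / 73/924 = 36/73
P(Z=2 | obs) = 3/308 / 73/924 = 9/73
argmax = 1

argmax_v P(Z = v | obs) = 1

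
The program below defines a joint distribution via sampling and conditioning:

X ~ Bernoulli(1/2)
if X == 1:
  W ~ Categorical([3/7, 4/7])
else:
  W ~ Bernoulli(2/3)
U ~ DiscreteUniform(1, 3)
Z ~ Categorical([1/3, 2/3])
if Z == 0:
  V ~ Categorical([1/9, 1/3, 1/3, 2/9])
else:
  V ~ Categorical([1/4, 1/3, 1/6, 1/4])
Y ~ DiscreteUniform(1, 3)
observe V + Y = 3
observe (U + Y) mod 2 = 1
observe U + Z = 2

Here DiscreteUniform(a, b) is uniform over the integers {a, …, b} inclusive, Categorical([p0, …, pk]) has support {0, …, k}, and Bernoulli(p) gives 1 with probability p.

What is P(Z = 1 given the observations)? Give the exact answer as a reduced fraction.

Enumerate traces; 12 have nonzero weight after conditioning:
  (X=0, W=0, U=1, Z=1, V=1, Y=2) weight 1/243
  (X=0, W=0, U=2, Z=0, V=0, Y=3) weight 1/1458
  (X=0, W=0, U=2, Z=0, V=2, Y=1) weight 1/486
  (X=0, W=1, U=1, Z=1, V=1, Y=2) weight 2/243
  (X=0, W=1, U=2, Z=0, V=0, Y=3) weight 1/729
  (X=0, W=1, U=2, Z=0, V=2, Y=1) weight 1/243
  (X=1, W=0, U=1, Z=1, V=1, Y=2) weight 1/189
  (X=1, W=0, U=2, Z=0, V=0, Y=3) weight 1/1134
  … 4 more
Group by Z:
  weight(Z=0) = 4/243
  weight(Z=1) = 2/81
Total weight = 4/243 + 2/81 = 10/243
P(Z=0 | obs) = 4/243 / 10/243 = 2/5
P(Z=1 | obs) = 2/81 / 10/243 = 3/5

P(Z = 1 | obs) = 3/5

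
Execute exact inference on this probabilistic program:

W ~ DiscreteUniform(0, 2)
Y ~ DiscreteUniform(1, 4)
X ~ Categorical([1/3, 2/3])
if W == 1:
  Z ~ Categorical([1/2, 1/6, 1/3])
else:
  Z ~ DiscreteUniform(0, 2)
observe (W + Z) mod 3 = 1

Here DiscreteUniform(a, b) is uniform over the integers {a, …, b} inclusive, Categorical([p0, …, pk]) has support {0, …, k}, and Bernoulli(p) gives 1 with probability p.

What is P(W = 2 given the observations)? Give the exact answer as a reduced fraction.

P(W = 2 | obs) = 2/7

Enumerate traces; 24 have nonzero weight after conditioning:
  (W=0, Y=1, X=0, Z=1) weight 1/108
  (W=0, Y=1, X=1, Z=1) weight 1/54
  (W=0, Y=2, X=0, Z=1) weight 1/108
  (W=0, Y=2, X=1, Z=1) weight 1/54
  (W=0, Y=3, X=0, Z=1) weight 1/108
  (W=0, Y=3, X=1, Z=1) weight 1/54
  (W=0, Y=4, X=0, Z=1) weight 1/108
  (W=0, Y=4, X=1, Z=1) weight 1/54
  (W=1, Y=1, X=0, Z=0) weight 1/72
  (W=2, Y=1, X=0, Z=2) weight 1/108
  … 14 more
Group by W:
  weight(W=0) = 1/9
  weight(W=1) = 1/6
  weight(W=2) = 1/9
Total weight = 1/9 + 1/6 + 1/9 = 7/18
P(W=0 | obs) = 1/9 / 7/18 = 2/7
P(W=1 | obs) = 1/6 / 7/18 = 3/7
P(W=2 | obs) = 1/9 / 7/18 = 2/7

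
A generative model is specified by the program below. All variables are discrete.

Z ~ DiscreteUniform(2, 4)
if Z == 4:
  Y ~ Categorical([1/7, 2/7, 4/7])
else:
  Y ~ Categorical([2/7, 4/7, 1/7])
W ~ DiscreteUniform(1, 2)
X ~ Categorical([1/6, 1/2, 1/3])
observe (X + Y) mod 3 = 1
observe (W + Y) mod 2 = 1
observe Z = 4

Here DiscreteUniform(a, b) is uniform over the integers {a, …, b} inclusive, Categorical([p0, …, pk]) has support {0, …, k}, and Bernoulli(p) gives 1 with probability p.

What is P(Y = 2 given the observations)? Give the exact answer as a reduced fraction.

P(Y = 2 | obs) = 8/13

Enumerate traces; 3 have nonzero weight after conditioning:
  (Z=4, Y=0, W=1, X=1) weight 1/84
  (Z=4, Y=1, W=2, X=0) weight 1/126
  (Z=4, Y=2, W=1, X=2) weight 2/63
Group by Y:
  weight(Y=0) = 1/84
  weight(Y=1) = 1/126
  weight(Y=2) = 2/63
Total weight = 1/84 + 1/126 + 2/63 = 13/252
P(Y=0 | obs) = 1/84 / 13/252 = 3/13
P(Y=1 | obs) = 1/126 / 13/252 = 2/13
P(Y=2 | obs) = 2/63 / 13/252 = 8/13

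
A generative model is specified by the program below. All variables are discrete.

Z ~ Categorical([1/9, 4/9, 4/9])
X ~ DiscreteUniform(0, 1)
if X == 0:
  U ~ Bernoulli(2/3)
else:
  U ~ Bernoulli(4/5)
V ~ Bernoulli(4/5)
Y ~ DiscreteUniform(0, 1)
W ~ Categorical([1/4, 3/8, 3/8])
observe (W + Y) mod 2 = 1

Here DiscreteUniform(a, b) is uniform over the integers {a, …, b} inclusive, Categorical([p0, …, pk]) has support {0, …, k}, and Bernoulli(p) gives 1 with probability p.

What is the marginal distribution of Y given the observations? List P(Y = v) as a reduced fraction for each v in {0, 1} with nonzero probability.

P(Y=0) = 3/8, P(Y=1) = 5/8

Enumerate traces; 72 have nonzero weight after conditioning:
  (Z=0, X=0, U=0, V=0, Y=0, W=1) weight 1/1440
  (Z=0, X=0, U=0, V=0, Y=1, W=0) weight 1/2160
  (Z=0, X=0, U=0, V=0, Y=1, W=2) weight 1/1440
  (Z=0, X=0, U=0, V=1, Y=0, W=1) weight 1/360
  (Z=0, X=0, U=0, V=1, Y=1, W=0) weight 1/540
  (Z=0, X=0, U=0, V=1, Y=1, W=2) weight 1/360
  (Z=0, X=0, U=1, V=0, Y=0, W=1) weight 1/720
  (Z=0, X=0, U=1, V=0, Y=1, W=0) weight 1/1080
  … 64 more
Group by Y:
  weight(Y=0) = 3/16
  weight(Y=1) = 5/16
Total weight = 3/16 + 5/16 = 1/2
P(Y=0 | obs) = 3/16 / 1/2 = 3/8
P(Y=1 | obs) = 5/16 / 1/2 = 5/8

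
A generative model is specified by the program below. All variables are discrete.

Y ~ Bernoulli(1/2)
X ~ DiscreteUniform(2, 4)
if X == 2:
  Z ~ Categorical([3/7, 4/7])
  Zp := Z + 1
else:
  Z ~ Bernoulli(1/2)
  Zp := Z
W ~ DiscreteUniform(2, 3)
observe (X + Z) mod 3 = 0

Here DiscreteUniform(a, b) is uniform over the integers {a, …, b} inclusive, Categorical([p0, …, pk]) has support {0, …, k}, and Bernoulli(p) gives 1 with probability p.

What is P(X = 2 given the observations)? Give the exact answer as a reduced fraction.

P(X = 2 | obs) = 8/15

Enumerate traces; 8 have nonzero weight after conditioning:
  (Y=0, X=2, Z=1, W=2) weight 1/21
  (Y=0, X=2, Z=1, W=3) weight 1/21
  (Y=0, X=3, Z=0, W=2) weight 1/24
  (Y=0, X=3, Z=0, W=3) weight 1/24
  (Y=1, X=2, Z=1, W=2) weight 1/21
  (Y=1, X=2, Z=1, W=3) weight 1/21
  (Y=1, X=3, Z=0, W=2) weight 1/24
  (Y=1, X=3, Z=0, W=3) weight 1/24
Group by X:
  weight(X=2) = 4/21
  weight(X=3) = 1/6
Total weight = 4/21 + 1/6 = 5/14
P(X=2 | obs) = 4/21 / 5/14 = 8/15
P(X=3 | obs) = 1/6 / 5/14 = 7/15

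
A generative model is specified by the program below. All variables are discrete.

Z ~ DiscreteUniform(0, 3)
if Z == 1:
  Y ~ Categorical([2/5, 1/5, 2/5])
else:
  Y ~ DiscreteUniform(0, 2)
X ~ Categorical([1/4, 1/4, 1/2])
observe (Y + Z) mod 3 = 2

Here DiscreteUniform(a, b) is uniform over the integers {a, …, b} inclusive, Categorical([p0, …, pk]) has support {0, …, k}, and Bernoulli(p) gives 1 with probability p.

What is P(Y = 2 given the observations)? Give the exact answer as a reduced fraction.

P(Y = 2 | obs) = 5/9

Enumerate traces; 12 have nonzero weight after conditioning:
  (Z=0, Y=2, X=0) weight 1/48
  (Z=0, Y=2, X=1) weight 1/48
  (Z=0, Y=2, X=2) weight 1/24
  (Z=1, Y=1, X=0) weight 1/80
  (Z=1, Y=1, X=1) weight 1/80
  (Z=1, Y=1, X=2) weight 1/40
  (Z=2, Y=0, X=0) weight 1/48
  (Z=2, Y=0, X=1) weight 1/48
  … 4 more
Group by Y:
  weight(Y=0) = 1/12
  weight(Y=1) = 1/20
  weight(Y=2) = 1/6
Total weight = 1/12 + 1/20 + 1/6 = 3/10
P(Y=0 | obs) = 1/12 / 3/10 = 5/18
P(Y=1 | obs) = 1/20 / 3/10 = 1/6
P(Y=2 | obs) = 1/6 / 3/10 = 5/9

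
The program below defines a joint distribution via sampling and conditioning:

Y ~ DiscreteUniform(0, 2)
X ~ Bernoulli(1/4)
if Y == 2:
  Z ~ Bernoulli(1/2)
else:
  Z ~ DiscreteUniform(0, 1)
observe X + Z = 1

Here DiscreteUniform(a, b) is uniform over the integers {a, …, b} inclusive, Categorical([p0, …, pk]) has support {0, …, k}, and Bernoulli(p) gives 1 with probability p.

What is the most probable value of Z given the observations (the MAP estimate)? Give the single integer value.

Enumerate traces; 6 have nonzero weight after conditioning:
  (Y=0, X=0, Z=1) weight 1/8
  (Y=0, X=1, Z=0) weight 1/24
  (Y=1, X=0, Z=1) weight 1/8
  (Y=1, X=1, Z=0) weight 1/24
  (Y=2, X=0, Z=1) weight 1/8
  (Y=2, X=1, Z=0) weight 1/24
Group by Z:
  weight(Z=0) = 1/8
  weight(Z=1) = 3/8
Total weight = 1/8 + 3/8 = 1/2
P(Z=0 | obs) = 1/8 / 1/2 = 1/4
P(Z=1 | obs) = 3/8 / 1/2 = 3/4
argmax = 1

argmax_v P(Z = v | obs) = 1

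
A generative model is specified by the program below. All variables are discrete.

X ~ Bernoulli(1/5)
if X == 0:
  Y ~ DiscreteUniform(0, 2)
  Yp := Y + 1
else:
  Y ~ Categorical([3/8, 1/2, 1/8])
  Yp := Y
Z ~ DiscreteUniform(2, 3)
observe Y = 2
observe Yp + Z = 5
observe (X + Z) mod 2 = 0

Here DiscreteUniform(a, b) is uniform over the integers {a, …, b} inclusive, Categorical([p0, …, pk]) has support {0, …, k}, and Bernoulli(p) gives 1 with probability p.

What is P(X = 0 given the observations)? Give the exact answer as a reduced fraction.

P(X = 0 | obs) = 32/35

Enumerate traces; 2 have nonzero weight after conditioning:
  (X=0, Y=2, Z=2) weight 2/15
  (X=1, Y=2, Z=3) weight 1/80
Group by X:
  weight(X=0) = 2/15
  weight(X=1) = 1/80
Total weight = 2/15 + 1/80 = 7/48
P(X=0 | obs) = 2/15 / 7/48 = 32/35
P(X=1 | obs) = 1/80 / 7/48 = 3/35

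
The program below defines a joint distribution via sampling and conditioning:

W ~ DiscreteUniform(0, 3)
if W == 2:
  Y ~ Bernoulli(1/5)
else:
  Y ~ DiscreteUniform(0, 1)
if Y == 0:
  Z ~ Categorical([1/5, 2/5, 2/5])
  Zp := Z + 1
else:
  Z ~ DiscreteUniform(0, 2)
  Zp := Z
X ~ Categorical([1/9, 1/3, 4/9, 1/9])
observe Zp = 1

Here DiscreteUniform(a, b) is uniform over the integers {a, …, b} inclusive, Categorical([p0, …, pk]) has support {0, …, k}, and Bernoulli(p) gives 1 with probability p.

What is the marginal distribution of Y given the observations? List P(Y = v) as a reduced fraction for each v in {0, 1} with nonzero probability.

Enumerate traces; 32 have nonzero weight after conditioning:
  (W=0, Y=0, Z=0, X=0) weight 1/360
  (W=0, Y=0, Z=0, X=1) weight 1/120
  (W=0, Y=0, Z=0, X=2) weight 1/90
  (W=0, Y=0, Z=0, X=3) weight 1/360
  (W=0, Y=1, Z=1, X=0) weight 1/216
  (W=0, Y=1, Z=1, X=1) weight 1/72
  (W=0, Y=1, Z=1, X=2) weight 1/54
  (W=0, Y=1, Z=1, X=3) weight 1/216
  … 24 more
Group by Y:
  weight(Y=0) = 23/200
  weight(Y=1) = 17/120
Total weight = 23/200 + 17/120 = 77/300
P(Y=0 | obs) = 23/200 / 77/300 = 69/154
P(Y=1 | obs) = 17/120 / 77/300 = 85/154

P(Y=0) = 69/154, P(Y=1) = 85/154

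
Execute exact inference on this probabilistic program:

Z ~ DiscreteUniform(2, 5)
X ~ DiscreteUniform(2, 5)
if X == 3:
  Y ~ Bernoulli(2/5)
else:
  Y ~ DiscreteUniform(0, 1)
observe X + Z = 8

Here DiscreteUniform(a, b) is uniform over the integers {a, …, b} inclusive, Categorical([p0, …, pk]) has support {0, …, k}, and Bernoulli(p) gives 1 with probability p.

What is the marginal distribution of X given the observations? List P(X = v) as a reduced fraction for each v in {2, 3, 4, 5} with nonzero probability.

P(X=3) = 1/3, P(X=4) = 1/3, P(X=5) = 1/3

Enumerate traces; 6 have nonzero weight after conditioning:
  (Z=3, X=5, Y=0) weight 1/32
  (Z=3, X=5, Y=1) weight 1/32
  (Z=4, X=4, Y=0) weight 1/32
  (Z=4, X=4, Y=1) weight 1/32
  (Z=5, X=3, Y=0) weight 3/80
  (Z=5, X=3, Y=1) weight 1/40
Group by X:
  weight(X=3) = 1/16
  weight(X=4) = 1/16
  weight(X=5) = 1/16
Total weight = 1/16 + 1/16 + 1/16 = 3/16
P(X=3 | obs) = 1/16 / 3/16 = 1/3
P(X=4 | obs) = 1/16 / 3/16 = 1/3
P(X=5 | obs) = 1/16 / 3/16 = 1/3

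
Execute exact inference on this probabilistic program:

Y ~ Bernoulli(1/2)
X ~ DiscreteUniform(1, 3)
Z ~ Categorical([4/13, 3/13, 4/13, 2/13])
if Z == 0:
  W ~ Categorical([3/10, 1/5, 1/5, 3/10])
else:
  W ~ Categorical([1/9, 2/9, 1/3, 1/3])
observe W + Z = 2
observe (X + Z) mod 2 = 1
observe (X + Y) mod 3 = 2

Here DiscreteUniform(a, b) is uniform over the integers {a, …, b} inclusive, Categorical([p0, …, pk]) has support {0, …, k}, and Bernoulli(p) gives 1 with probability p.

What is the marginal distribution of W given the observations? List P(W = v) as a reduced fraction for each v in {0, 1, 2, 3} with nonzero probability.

Enumerate traces; 3 have nonzero weight after conditioning:
  (Y=0, X=2, Z=1, W=1) weight 1/117
  (Y=1, X=1, Z=0, W=2) weight 2/195
  (Y=1, X=1, Z=2, W=0) weight 2/351
Group by W:
  weight(W=0) = 2/351
  weight(W=1) = 1/117
  weight(W=2) = 2/195
Total weight = 2/351 + 1/117 + 2/195 = 43/1755
P(W=0 | obs) = 2/351 / 43/1755 = 10/43
P(W=1 | obs) = 1/117 / 43/1755 = 15/43
P(W=2 | obs) = 2/195 / 43/1755 = 18/43

P(W=0) = 10/43, P(W=1) = 15/43, P(W=2) = 18/43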